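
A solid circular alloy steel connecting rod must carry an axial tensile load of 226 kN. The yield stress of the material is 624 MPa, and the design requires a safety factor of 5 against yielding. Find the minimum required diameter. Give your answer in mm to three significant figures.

Allowable stress σ_allow = 624/5 = 124.8 MPa.
Required area A = F/σ_allow = 226000/124.8 = 1811 mm².
A = πd²/4 → d = √(4A/π) = 48.02 mm.

d = 48.0 mm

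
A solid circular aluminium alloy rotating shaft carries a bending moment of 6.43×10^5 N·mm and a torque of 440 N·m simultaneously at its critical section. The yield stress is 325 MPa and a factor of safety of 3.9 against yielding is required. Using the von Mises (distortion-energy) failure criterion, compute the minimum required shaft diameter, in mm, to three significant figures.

d = 45.0 mm

σ_allow = σ_y/n = 325/3.9 = 83.33 MPa.
For a solid shaft σ_b = 32M/(πd³) and τ = 16T/(πd³), so the von Mises stress is σ' = (16/πd³)·√(4M²+3T²).
√(4M²+3T²) = √(4×(643000)² + 3×(440000)²) = 1.495×10^6 N·mm.
d³ = 16×1.495×10^6/(π×83.33) = 91360 mm³.
d = 45.04 mm.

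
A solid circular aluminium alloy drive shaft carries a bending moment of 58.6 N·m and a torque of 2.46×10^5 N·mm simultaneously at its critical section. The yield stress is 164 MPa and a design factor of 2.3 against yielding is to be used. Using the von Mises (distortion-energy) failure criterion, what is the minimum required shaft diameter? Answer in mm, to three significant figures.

d = 31.6 mm

σ_allow = σ_y/n = 164/2.3 = 71.30 MPa.
For a solid shaft σ_b = 32M/(πd³) and τ = 16T/(πd³), so the von Mises stress is σ' = (16/πd³)·√(4M²+3T²).
√(4M²+3T²) = √(4×(58600)² + 3×(246000)²) = 441900 N·mm.
d³ = 16×441900/(π×71.30) = 31560 mm³.
d = 31.60 mm.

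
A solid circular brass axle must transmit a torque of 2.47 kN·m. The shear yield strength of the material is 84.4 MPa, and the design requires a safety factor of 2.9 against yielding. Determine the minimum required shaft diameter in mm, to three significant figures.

Allowable shear stress τ_allow = 84.4/2.9 = 29.10 MPa.
For a solid shaft τ = 16T/(πd³), so d³ = 16T/(π τ_allow) = 16×2470000/(π×29.10) = 432200 mm³.
d = (432200)^(1/3) = 75.61 mm.

d = 75.6 mm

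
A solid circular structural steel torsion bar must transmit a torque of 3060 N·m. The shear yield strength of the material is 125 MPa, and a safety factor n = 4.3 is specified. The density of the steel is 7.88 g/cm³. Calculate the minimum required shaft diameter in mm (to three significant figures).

d = 81.2 mm

Allowable shear stress τ_allow = 125/4.3 = 29.07 MPa.
For a solid shaft τ = 16T/(πd³), so d³ = 16T/(π τ_allow) = 16×3060000/(π×29.07) = 536100 mm³.
d = (536100)^(1/3) = 81.24 mm.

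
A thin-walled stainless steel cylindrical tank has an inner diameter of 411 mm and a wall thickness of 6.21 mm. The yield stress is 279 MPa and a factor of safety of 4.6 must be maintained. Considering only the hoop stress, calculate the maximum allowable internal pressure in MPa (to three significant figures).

p_allow = 1.83 MPa

σ_allow = 279/4.6 = 60.65 MPa.
σ_h = pD/(2t) → p_allow = 2σ_allow t/D = 2×60.65×6.21/411 = 1.833 MPa.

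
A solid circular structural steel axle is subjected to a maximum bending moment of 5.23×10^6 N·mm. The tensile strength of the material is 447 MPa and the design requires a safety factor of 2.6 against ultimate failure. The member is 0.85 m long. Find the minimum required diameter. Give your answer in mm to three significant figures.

d = 67.7 mm

σ_allow = 447/2.6 = 171.9 MPa.
For a solid circular section σ = 32M/(πd³), so d³ = 32M/(π σ_allow) = 32×5230000/(π×171.9) = 309900 mm³.
d = 67.67 mm.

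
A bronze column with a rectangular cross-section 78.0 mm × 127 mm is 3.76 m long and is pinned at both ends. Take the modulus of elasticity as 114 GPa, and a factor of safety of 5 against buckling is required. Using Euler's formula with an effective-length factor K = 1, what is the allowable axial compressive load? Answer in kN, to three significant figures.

Buckling occurs about the weak axis: I_min = h·b³/12 = 127×78.0³/12 = 5.022×10^6 mm⁴ (b = 78.0 mm is the smaller dimension).
Effective length L_e = KL = 1×3.76 m = 3760 mm.
Euler critical load P_cr = π²EI/L_e² = π²×114000×5.022×10^6/3760² = 399700 N.
P_allow = P_cr/n = 399700/5 = 79940 N.

P_allow = 79.9 kN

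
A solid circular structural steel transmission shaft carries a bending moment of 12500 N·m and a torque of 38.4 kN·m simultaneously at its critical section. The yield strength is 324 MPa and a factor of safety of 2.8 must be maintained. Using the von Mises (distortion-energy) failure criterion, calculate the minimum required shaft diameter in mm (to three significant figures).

σ_allow = σ_y/n = 324/2.8 = 115.7 MPa.
For a solid shaft σ_b = 32M/(πd³) and τ = 16T/(πd³), so the von Mises stress is σ' = (16/πd³)·√(4M²+3T²).
√(4M²+3T²) = √(4×(1.250×10^7)² + 3×(3.840×10^7)²) = 7.105×10^7 N·mm.
d³ = 16×7.105×10^7/(π×115.7) = 3.127×10^6 mm³.
d = 146.2 mm.

d = 146 mm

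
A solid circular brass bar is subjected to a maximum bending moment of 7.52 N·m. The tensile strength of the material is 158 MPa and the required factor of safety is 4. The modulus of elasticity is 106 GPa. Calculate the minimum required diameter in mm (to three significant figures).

d = 12.5 mm

σ_allow = 158/4 = 39.50 MPa.
For a solid circular section σ = 32M/(πd³), so d³ = 32M/(π σ_allow) = 32×7520.0/(π×39.50) = 1939 mm³.
d = 12.47 mm.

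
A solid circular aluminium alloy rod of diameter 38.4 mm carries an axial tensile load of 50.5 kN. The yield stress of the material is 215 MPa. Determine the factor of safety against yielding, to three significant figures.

n = 4.93

A = πd²/4 = 1158 mm².
σ = F/A = 50500/1158 = 43.61 MPa.
n = 215/43.61 = 4.931.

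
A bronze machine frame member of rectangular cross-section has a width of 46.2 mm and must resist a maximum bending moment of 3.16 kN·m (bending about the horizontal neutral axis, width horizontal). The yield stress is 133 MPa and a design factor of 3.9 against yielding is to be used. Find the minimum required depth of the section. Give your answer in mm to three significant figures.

σ_allow = 133/3.9 = 34.10 MPa.
For a rectangular section σ = 6M/(bh²), so h² = 6M/(b σ_allow) = 6×3160000/(46.2×34.10) = 12030 mm².
h = 109.7 mm.

h = 110 mm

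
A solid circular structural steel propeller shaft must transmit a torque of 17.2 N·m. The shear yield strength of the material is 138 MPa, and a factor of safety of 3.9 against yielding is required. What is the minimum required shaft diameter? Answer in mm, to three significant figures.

Allowable shear stress τ_allow = 138/3.9 = 35.38 MPa.
For a solid shaft τ = 16T/(πd³), so d³ = 16T/(π τ_allow) = 16×17200/(π×35.38) = 2476 mm³.
d = (2476)^(1/3) = 13.53 mm.

d = 13.5 mm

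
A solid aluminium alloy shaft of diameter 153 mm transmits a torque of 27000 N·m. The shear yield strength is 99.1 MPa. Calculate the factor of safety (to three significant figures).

n = 2.58

τ = 16T/(πd³) = 16×2.7000×10^7/(π×153³) = 38.39 MPa.
n = τ_limit/τ = 99.1/38.39 = 2.581.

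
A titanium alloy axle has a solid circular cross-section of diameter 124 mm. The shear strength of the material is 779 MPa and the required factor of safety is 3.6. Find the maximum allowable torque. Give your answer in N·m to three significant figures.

T_allow = 81000 N·m

τ_allow = 779/3.6 = 216.4 MPa.
For a solid shaft T_allow = τ_allow·πd³/16; πd³/16 = π×124³/16 = 374400 mm³.
T_allow = 216.4×374400 = 8.101×10^7 N·mm = 81010 N·m.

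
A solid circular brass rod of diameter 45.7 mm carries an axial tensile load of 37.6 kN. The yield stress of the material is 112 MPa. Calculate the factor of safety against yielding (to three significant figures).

A = πd²/4 = 1640 mm².
σ = F/A = 37600/1640 = 22.92 MPa.
n = 112/22.92 = 4.886.

n = 4.89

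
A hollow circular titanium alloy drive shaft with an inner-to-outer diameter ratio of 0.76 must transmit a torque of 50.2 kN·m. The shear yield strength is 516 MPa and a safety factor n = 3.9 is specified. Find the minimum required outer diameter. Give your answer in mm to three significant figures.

d_o = 143 mm

τ_allow = 516/3.9 = 132.3 MPa.
For a hollow shaft τ = 16T/[πd_o³(1−k⁴)] with k = 0.76, so 1−k⁴ = 0.6664.
d_o³ = 16T/[π τ_allow (1−k⁴)] = 16×5.0200×10^7/(π×132.3×0.6664) = 2.900×10^6 mm³.
d_o = 142.6 mm.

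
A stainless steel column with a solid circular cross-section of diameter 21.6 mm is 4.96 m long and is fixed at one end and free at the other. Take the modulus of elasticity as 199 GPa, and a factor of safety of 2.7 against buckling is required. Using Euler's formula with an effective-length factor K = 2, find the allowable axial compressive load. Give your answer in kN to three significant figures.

P_allow = 0.0790 kN

I = πd⁴/64 = π×21.6⁴/64 = 10690 mm⁴.
Effective length L_e = KL = 2×4.96 m = 9920 mm.
Euler critical load P_cr = π²EI/L_e² = π²×199000×10690/9920² = 213.3 N.
P_allow = P_cr/n = 213.3/2.7 = 78.99 N.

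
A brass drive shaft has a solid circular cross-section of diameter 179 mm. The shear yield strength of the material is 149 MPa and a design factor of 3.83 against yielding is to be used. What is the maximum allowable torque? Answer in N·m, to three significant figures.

τ_allow = 149/3.83 = 38.90 MPa.
For a solid shaft T_allow = τ_allow·πd³/16; πd³/16 = π×179³/16 = 1.126×10^6 mm³.
T_allow = 38.90×1.126×10^6 = 4.381×10^7 N·mm = 43810 N·m.

T_allow = 43800 N·m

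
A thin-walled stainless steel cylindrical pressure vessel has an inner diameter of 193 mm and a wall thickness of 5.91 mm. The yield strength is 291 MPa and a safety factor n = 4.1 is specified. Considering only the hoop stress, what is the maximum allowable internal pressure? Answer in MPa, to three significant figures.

p_allow = 4.35 MPa

σ_allow = 291/4.1 = 70.98 MPa.
σ_h = pD/(2t) → p_allow = 2σ_allow t/D = 2×70.98×5.91/193 = 4.347 MPa.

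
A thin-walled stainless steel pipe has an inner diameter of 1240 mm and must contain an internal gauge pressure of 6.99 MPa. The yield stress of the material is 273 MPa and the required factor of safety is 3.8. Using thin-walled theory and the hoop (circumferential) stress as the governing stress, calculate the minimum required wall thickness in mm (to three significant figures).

t = 60.3 mm

σ_allow = 273/3.8 = 71.84 MPa.
Hoop stress σ_h = pD/(2t), so t = pD/(2σ_allow) = 6.99×1240/(2×71.84) = 60.32 mm.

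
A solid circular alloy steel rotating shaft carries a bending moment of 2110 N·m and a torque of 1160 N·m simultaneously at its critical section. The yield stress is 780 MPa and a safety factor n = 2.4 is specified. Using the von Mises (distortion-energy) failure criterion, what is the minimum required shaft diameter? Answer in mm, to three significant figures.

σ_allow = σ_y/n = 780/2.4 = 325.0 MPa.
For a solid shaft σ_b = 32M/(πd³) and τ = 16T/(πd³), so the von Mises stress is σ' = (16/πd³)·√(4M²+3T²).
√(4M²+3T²) = √(4×(2.110×10^6)² + 3×(1.160×10^6)²) = 4.674×10^6 N·mm.
d³ = 16×4.674×10^6/(π×325.0) = 73240 mm³.
d = 41.84 mm.

d = 41.8 mm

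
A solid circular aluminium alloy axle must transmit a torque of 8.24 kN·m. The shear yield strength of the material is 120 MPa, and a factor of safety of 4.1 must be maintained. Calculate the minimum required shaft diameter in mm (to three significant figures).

Allowable shear stress τ_allow = 120/4.1 = 29.27 MPa.
For a solid shaft τ = 16T/(πd³), so d³ = 16T/(π τ_allow) = 16×8240000/(π×29.27) = 1.434×10^6 mm³.
d = (1.434×10^6)^(1/3) = 112.8 mm.

d = 113 mm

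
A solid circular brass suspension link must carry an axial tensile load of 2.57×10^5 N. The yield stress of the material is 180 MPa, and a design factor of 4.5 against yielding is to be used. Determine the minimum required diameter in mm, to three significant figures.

d = 90.4 mm

Allowable stress σ_allow = 180/4.5 = 40.00 MPa.
Required area A = F/σ_allow = 257000/40.00 = 6425 mm².
A = πd²/4 → d = √(4A/π) = 90.45 mm.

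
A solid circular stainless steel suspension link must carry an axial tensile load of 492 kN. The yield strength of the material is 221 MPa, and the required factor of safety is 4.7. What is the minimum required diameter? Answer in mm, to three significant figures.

d = 115 mm

Allowable stress σ_allow = 221/4.7 = 47.02 MPa.
Required area A = F/σ_allow = 492000/47.02 = 10460 mm².
A = πd²/4 → d = √(4A/π) = 115.4 mm.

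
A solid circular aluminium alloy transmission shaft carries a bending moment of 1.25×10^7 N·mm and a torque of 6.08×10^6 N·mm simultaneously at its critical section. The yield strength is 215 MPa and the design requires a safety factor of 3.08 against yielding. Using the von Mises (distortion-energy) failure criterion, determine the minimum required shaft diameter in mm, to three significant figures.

σ_allow = σ_y/n = 215/3.08 = 69.81 MPa.
For a solid shaft σ_b = 32M/(πd³) and τ = 16T/(πd³), so the von Mises stress is σ' = (16/πd³)·√(4M²+3T²).
√(4M²+3T²) = √(4×(1.250×10^7)² + 3×(6.080×10^6)²) = 2.713×10^7 N·mm.
d³ = 16×2.713×10^7/(π×69.81) = 1.979×10^6 mm³.
d = 125.6 mm.

d = 126 mm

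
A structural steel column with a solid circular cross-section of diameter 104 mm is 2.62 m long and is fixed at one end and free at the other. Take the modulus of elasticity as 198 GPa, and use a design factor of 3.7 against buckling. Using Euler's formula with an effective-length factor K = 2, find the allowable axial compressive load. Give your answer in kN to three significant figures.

I = πd⁴/64 = π×104⁴/64 = 5.743×10^6 mm⁴.
Effective length L_e = KL = 2×2.62 m = 5240 mm.
Euler critical load P_cr = π²EI/L_e² = π²×198000×5.743×10^6/5240² = 408700 N.
P_allow = P_cr/n = 408700/3.7 = 110500 N.

P_allow = 110 kN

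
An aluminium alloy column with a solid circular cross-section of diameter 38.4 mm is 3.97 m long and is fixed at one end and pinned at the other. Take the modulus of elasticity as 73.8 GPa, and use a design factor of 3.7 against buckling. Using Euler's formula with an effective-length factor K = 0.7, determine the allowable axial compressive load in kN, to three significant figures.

I = πd⁴/64 = π×38.4⁴/64 = 106700 mm⁴.
Effective length L_e = KL = 0.7×3.97 m = 2779 mm.
Euler critical load P_cr = π²EI/L_e² = π²×73800×106700/2779² = 10070 N.
P_allow = P_cr/n = 10070/3.7 = 2721 N.

P_allow = 2.72 kN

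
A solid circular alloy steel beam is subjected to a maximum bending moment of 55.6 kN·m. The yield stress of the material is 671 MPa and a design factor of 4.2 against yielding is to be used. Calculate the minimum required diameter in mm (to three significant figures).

σ_allow = 671/4.2 = 159.8 MPa.
For a solid circular section σ = 32M/(πd³), so d³ = 32M/(π σ_allow) = 32×5.5600×10^7/(π×159.8) = 3.545×10^6 mm³.
d = 152.5 mm.

d = 152 mm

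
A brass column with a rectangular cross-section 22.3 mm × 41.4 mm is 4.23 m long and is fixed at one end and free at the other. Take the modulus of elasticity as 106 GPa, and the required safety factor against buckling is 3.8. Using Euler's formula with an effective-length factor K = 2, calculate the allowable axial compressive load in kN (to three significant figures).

Buckling occurs about the weak axis: I_min = h·b³/12 = 41.4×22.3³/12 = 38260 mm⁴ (b = 22.3 mm is the smaller dimension).
Effective length L_e = KL = 2×4.23 m = 8460 mm.
Euler critical load P_cr = π²EI/L_e² = π²×106000×38260/8460² = 559.2 N.
P_allow = P_cr/n = 559.2/3.8 = 147.2 N.

P_allow = 0.147 kN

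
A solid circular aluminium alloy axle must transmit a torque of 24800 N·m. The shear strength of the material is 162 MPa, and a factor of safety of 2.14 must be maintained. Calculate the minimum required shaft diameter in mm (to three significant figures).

d = 119 mm

Allowable shear stress τ_allow = 162/2.14 = 75.70 MPa.
For a solid shaft τ = 16T/(πd³), so d³ = 16T/(π τ_allow) = 16×2.4800×10^7/(π×75.70) = 1.668×10^6 mm³.
d = (1.668×10^6)^(1/3) = 118.6 mm.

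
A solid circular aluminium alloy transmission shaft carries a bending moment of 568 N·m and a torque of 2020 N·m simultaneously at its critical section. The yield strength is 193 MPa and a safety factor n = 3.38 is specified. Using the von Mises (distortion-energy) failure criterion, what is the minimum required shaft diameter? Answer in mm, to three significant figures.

σ_allow = σ_y/n = 193/3.38 = 57.10 MPa.
For a solid shaft σ_b = 32M/(πd³) and τ = 16T/(πd³), so the von Mises stress is σ' = (16/πd³)·√(4M²+3T²).
√(4M²+3T²) = √(4×(568000)² + 3×(2.020×10^6)²) = 3.679×10^6 N·mm.
d³ = 16×3.679×10^6/(π×57.10) = 328100 mm³.
d = 68.97 mm.

d = 69.0 mm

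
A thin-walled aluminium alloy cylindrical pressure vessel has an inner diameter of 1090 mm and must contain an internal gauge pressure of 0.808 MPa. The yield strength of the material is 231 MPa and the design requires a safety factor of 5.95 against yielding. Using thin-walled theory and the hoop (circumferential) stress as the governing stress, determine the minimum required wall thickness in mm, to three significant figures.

σ_allow = 231/5.95 = 38.82 MPa.
Hoop stress σ_h = pD/(2t), so t = pD/(2σ_allow) = 0.808×1090/(2×38.82) = 11.34 mm.

t = 11.3 mm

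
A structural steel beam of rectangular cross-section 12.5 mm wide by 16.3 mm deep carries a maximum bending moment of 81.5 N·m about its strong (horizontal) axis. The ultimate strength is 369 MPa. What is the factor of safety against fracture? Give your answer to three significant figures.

Section modulus S = bh²/6 = 12.5×16.3²/6 = 553.5 mm³.
σ = M/S = 81500/553.5 = 147.2 MPa.
n = 369/147.2 = 2.506.

n = 2.51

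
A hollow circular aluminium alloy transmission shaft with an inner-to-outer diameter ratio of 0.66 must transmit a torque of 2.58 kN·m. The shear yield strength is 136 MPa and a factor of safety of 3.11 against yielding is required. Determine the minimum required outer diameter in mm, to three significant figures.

d_o = 71.8 mm

τ_allow = 136/3.11 = 43.73 MPa.
For a hollow shaft τ = 16T/[πd_o³(1−k⁴)] with k = 0.66, so 1−k⁴ = 0.8103.
d_o³ = 16T/[π τ_allow (1−k⁴)] = 16×2580000/(π×43.73×0.8103) = 370800 mm³.
d_o = 71.85 mm.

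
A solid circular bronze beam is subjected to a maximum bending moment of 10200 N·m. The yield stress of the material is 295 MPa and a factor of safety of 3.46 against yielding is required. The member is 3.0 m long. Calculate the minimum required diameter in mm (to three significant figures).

d = 107 mm

σ_allow = 295/3.46 = 85.26 MPa.
For a solid circular section σ = 32M/(πd³), so d³ = 32M/(π σ_allow) = 32×1.0200×10^7/(π×85.26) = 1.219×10^6 mm³.
d = 106.8 mm.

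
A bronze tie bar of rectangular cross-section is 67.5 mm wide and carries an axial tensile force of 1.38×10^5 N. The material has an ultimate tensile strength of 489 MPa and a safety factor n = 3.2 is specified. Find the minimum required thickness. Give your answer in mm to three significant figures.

σ_allow = 489/3.2 = 152.8 MPa.
Required area A = F/σ_allow = 138000/152.8 = 903.1 mm².
t = A/w = 903.1/67.5 = 13.38 mm.

t = 13.4 mm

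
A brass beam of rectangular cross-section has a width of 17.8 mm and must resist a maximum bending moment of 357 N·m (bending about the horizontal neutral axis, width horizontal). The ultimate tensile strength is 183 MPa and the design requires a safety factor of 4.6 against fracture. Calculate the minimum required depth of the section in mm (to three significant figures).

h = 55.0 mm

σ_allow = 183/4.6 = 39.78 MPa.
For a rectangular section σ = 6M/(bh²), so h² = 6M/(b σ_allow) = 6×357000/(17.8×39.78) = 3025 mm².
h = 55.00 mm.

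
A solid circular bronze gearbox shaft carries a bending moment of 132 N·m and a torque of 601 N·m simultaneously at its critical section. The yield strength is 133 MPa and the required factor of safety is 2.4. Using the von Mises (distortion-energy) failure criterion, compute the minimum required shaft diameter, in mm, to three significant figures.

σ_allow = σ_y/n = 133/2.4 = 55.42 MPa.
For a solid shaft σ_b = 32M/(πd³) and τ = 16T/(πd³), so the von Mises stress is σ' = (16/πd³)·√(4M²+3T²).
√(4M²+3T²) = √(4×(132000)² + 3×(601000)²) = 1.074×10^6 N·mm.
d³ = 16×1.074×10^6/(π×55.42) = 98700 mm³.
d = 46.21 mm.

d = 46.2 mm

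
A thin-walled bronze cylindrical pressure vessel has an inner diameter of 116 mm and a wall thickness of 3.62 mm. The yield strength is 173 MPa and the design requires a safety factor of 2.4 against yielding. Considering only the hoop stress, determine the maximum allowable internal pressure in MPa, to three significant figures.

σ_allow = 173/2.4 = 72.08 MPa.
σ_h = pD/(2t) → p_allow = 2σ_allow t/D = 2×72.08×3.62/116 = 4.499 MPa.

p_allow = 4.50 MPa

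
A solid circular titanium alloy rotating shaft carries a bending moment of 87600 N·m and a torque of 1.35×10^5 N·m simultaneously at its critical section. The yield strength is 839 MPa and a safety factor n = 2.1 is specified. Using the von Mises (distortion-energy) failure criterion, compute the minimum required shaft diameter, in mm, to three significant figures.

σ_allow = σ_y/n = 839/2.1 = 399.5 MPa.
For a solid shaft σ_b = 32M/(πd³) and τ = 16T/(πd³), so the von Mises stress is σ' = (16/πd³)·√(4M²+3T²).
√(4M²+3T²) = √(4×(8.760×10^7)² + 3×(1.350×10^8)²) = 2.922×10^8 N·mm.
d³ = 16×2.922×10^8/(π×399.5) = 3.725×10^6 mm³.
d = 155.0 mm.

d = 155 mm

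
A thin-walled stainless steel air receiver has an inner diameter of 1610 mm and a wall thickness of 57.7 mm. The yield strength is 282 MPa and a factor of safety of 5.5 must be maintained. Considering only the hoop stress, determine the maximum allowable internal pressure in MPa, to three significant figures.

p_allow = 3.68 MPa

σ_allow = 282/5.5 = 51.27 MPa.
σ_h = pD/(2t) → p_allow = 2σ_allow t/D = 2×51.27×57.7/1610 = 3.675 MPa.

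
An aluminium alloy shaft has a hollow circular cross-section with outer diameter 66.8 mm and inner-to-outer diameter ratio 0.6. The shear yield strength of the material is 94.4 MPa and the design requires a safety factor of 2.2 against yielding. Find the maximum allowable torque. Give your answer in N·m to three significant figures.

τ_allow = 94.4/2.2 = 42.91 MPa.
For a hollow shaft T_allow = τ_allow·πd_o³(1−k⁴)/16 with 1−k⁴ = 0.8704, so πd_o³(1−k⁴)/16 = 50940 mm³.
T_allow = 42.91×50940 = 2.186×10^6 N·mm = 2186 N·m.

T_allow = 2190 N·m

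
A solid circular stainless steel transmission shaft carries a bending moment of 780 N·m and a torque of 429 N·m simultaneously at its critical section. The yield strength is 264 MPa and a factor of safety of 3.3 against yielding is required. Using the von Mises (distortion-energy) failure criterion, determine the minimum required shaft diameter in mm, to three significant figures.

σ_allow = σ_y/n = 264/3.3 = 80.00 MPa.
For a solid shaft σ_b = 32M/(πd³) and τ = 16T/(πd³), so the von Mises stress is σ' = (16/πd³)·√(4M²+3T²).
√(4M²+3T²) = √(4×(780000)² + 3×(429000)²) = 1.728×10^6 N·mm.
d³ = 16×1.728×10^6/(π×80.00) = 110000 mm³.
d = 47.91 mm.

d = 47.9 mm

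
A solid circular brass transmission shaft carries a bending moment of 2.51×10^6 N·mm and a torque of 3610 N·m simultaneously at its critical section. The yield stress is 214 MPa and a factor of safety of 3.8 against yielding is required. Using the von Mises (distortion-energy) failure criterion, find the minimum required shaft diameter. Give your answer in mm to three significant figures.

σ_allow = σ_y/n = 214/3.8 = 56.32 MPa.
For a solid shaft σ_b = 32M/(πd³) and τ = 16T/(πd³), so the von Mises stress is σ' = (16/πd³)·√(4M²+3T²).
√(4M²+3T²) = √(4×(2.510×10^6)² + 3×(3.610×10^6)²) = 8.019×10^6 N·mm.
d³ = 16×8.019×10^6/(π×56.32) = 725200 mm³.
d = 89.84 mm.

d = 89.8 mm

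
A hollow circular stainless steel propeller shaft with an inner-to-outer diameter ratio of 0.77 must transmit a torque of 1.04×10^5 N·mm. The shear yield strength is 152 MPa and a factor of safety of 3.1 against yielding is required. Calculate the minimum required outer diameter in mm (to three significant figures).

d_o = 25.5 mm

τ_allow = 152/3.1 = 49.03 MPa.
For a hollow shaft τ = 16T/[πd_o³(1−k⁴)] with k = 0.77, so 1−k⁴ = 0.6485.
d_o³ = 16T/[π τ_allow (1−k⁴)] = 16×104000/(π×49.03×0.6485) = 16660 mm³.
d_o = 25.54 mm.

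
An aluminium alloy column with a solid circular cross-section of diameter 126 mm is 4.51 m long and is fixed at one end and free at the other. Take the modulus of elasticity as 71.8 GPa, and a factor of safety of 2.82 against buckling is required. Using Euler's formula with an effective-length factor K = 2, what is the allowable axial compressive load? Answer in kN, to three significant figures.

P_allow = 38.2 kN

I = πd⁴/64 = π×126⁴/64 = 1.237×10^7 mm⁴.
Effective length L_e = KL = 2×4.51 m = 9020 mm.
Euler critical load P_cr = π²EI/L_e² = π²×71800×1.237×10^7/9020² = 107800 N.
P_allow = P_cr/n = 107800/2.82 = 38210 N.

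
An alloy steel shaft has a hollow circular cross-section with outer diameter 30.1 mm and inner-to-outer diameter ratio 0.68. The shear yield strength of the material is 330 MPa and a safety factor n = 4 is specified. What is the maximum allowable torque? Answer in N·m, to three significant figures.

τ_allow = 330/4 = 82.50 MPa.
For a hollow shaft T_allow = τ_allow·πd_o³(1−k⁴)/16 with 1−k⁴ = 0.7862, so πd_o³(1−k⁴)/16 = 4210 mm³.
T_allow = 82.50×4210 = 347300 N·mm = 347.3 N·m.

T_allow = 347 N·m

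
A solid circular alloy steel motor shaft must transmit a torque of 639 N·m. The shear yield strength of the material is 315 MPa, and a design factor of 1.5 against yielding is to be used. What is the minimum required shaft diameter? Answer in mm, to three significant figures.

d = 24.9 mm

Allowable shear stress τ_allow = 315/1.5 = 210.0 MPa.
For a solid shaft τ = 16T/(πd³), so d³ = 16T/(π τ_allow) = 16×639000/(π×210.0) = 15500 mm³.
d = (15500)^(1/3) = 24.93 mm.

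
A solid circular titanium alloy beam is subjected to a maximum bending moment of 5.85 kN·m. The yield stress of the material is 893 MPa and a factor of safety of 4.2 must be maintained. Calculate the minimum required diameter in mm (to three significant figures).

σ_allow = 893/4.2 = 212.6 MPa.
For a solid circular section σ = 32M/(πd³), so d³ = 32M/(π σ_allow) = 32×5850000/(π×212.6) = 280300 mm³.
d = 65.44 mm.

d = 65.4 mm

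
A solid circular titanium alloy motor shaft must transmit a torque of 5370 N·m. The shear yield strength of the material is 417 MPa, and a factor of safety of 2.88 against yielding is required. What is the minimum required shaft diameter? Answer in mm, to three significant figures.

d = 57.4 mm

Allowable shear stress τ_allow = 417/2.88 = 144.8 MPa.
For a solid shaft τ = 16T/(πd³), so d³ = 16T/(π τ_allow) = 16×5370000/(π×144.8) = 188900 mm³.
d = (188900)^(1/3) = 57.38 mm.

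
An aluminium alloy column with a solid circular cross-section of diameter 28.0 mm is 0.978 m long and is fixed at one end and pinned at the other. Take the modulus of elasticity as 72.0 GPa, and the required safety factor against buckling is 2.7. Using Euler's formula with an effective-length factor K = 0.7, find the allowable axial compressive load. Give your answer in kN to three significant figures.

P_allow = 16.9 kN

I = πd⁴/64 = π×28.0⁴/64 = 30170 mm⁴.
Effective length L_e = KL = 0.7×0.978 m = 684.6 mm.
Euler critical load P_cr = π²EI/L_e² = π²×72000×30170/684.6² = 45750 N.
P_allow = P_cr/n = 45750/2.7 = 16940 N.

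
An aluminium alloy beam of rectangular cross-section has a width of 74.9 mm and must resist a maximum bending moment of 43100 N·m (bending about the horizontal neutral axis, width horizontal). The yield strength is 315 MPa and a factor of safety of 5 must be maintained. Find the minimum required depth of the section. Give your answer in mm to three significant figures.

σ_allow = 315/5 = 63.00 MPa.
For a rectangular section σ = 6M/(bh²), so h² = 6M/(b σ_allow) = 6×4.3100×10^7/(74.9×63.00) = 54800 mm².
h = 234.1 mm.

h = 234 mm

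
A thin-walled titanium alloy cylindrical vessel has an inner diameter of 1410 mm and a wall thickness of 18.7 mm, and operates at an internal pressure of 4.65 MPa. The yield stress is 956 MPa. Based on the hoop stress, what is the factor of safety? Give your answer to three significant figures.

σ_h = pD/(2t) = 4.65×1410/(2×18.7) = 175.3 MPa.
n = 956/175.3 = 5.453.

n = 5.45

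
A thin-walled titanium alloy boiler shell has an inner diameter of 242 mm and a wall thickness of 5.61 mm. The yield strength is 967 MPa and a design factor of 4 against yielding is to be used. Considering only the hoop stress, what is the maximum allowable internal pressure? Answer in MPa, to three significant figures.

p_allow = 11.2 MPa

σ_allow = 967/4 = 241.8 MPa.
σ_h = pD/(2t) → p_allow = 2σ_allow t/D = 2×241.8×5.61/242 = 11.21 MPa.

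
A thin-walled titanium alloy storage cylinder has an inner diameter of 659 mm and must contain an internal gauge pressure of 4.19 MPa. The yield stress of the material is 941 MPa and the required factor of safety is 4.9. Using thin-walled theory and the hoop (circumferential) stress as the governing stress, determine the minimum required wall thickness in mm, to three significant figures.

σ_allow = 941/4.9 = 192.0 MPa.
Hoop stress σ_h = pD/(2t), so t = pD/(2σ_allow) = 4.19×659/(2×192.0) = 7.189 mm.

t = 7.19 mm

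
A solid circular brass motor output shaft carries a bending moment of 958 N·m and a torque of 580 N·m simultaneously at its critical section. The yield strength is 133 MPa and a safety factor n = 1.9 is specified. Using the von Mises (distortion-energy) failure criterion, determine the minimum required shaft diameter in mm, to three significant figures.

σ_allow = σ_y/n = 133/1.9 = 70.00 MPa.
For a solid shaft σ_b = 32M/(πd³) and τ = 16T/(πd³), so the von Mises stress is σ' = (16/πd³)·√(4M²+3T²).
√(4M²+3T²) = √(4×(958000)² + 3×(580000)²) = 2.163×10^6 N·mm.
d³ = 16×2.163×10^6/(π×70.00) = 157400 mm³.
d = 53.99 mm.

d = 54.0 mm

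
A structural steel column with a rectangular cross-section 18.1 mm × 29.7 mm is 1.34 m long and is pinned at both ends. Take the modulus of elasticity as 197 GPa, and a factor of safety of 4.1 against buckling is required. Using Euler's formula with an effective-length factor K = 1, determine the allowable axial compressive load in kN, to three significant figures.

Buckling occurs about the weak axis: I_min = h·b³/12 = 29.7×18.1³/12 = 14680 mm⁴ (b = 18.1 mm is the smaller dimension).
Effective length L_e = KL = 1×1.34 m = 1340 mm.
Euler critical load P_cr = π²EI/L_e² = π²×197000×14680/1340² = 15890 N.
P_allow = P_cr/n = 15890/4.1 = 3876 N.

P_allow = 3.88 kN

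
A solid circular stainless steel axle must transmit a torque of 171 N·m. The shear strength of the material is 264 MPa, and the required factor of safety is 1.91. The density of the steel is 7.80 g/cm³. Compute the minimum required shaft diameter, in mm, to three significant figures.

Allowable shear stress τ_allow = 264/1.91 = 138.2 MPa.
For a solid shaft τ = 16T/(πd³), so d³ = 16T/(π τ_allow) = 16×171000/(π×138.2) = 6301 mm³.
d = (6301)^(1/3) = 18.47 mm.

d = 18.5 mm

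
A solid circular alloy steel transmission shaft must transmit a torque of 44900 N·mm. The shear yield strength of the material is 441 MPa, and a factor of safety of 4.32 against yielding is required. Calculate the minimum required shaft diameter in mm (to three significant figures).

Allowable shear stress τ_allow = 441/4.32 = 102.1 MPa.
For a solid shaft τ = 16T/(πd³), so d³ = 16T/(π τ_allow) = 16×44900/(π×102.1) = 2240 mm³.
d = (2240)^(1/3) = 13.08 mm.

d = 13.1 mm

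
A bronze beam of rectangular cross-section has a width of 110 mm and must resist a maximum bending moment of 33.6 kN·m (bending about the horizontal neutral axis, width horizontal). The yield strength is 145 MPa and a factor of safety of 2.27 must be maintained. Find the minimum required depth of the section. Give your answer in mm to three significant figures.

σ_allow = 145/2.27 = 63.88 MPa.
For a rectangular section σ = 6M/(bh²), so h² = 6M/(b σ_allow) = 6×3.3600×10^7/(110×63.88) = 28690 mm².
h = 169.4 mm.

h = 169 mm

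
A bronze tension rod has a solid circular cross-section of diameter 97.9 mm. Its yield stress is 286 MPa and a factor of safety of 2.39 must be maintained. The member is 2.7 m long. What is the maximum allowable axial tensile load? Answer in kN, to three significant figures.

σ_allow = 286/2.39 = 119.7 MPa.
A = πd²/4 = π×97.9²/4 = 7528 mm².
F_allow = σ_allow × A = 119.7×7528 = 900800 N.

F_allow = 901 kN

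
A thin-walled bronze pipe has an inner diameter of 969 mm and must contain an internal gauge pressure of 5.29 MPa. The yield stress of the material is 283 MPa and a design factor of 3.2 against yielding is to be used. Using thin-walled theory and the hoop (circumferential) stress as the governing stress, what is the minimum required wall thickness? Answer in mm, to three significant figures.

σ_allow = 283/3.2 = 88.44 MPa.
Hoop stress σ_h = pD/(2t), so t = pD/(2σ_allow) = 5.29×969/(2×88.44) = 28.98 mm.

t = 29.0 mm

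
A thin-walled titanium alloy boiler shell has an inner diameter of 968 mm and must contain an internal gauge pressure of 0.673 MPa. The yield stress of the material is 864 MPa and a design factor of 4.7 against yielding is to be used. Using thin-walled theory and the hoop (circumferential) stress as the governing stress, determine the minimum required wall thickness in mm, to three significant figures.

σ_allow = 864/4.7 = 183.8 MPa.
Hoop stress σ_h = pD/(2t), so t = pD/(2σ_allow) = 0.673×968/(2×183.8) = 1.772 mm.

t = 1.77 mm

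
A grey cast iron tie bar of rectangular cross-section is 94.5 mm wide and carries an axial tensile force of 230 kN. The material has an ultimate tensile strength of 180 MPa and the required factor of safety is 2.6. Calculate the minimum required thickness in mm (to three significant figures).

t = 35.2 mm

σ_allow = 180/2.6 = 69.23 MPa.
Required area A = F/σ_allow = 230000/69.23 = 3322 mm².
t = A/w = 3322/94.5 = 35.16 mm.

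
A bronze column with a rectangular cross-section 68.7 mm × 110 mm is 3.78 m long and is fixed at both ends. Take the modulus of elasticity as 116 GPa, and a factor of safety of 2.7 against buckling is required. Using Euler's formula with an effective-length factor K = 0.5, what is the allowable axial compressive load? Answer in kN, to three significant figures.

Buckling occurs about the weak axis: I_min = h·b³/12 = 110×68.7³/12 = 2.972×10^6 mm⁴ (b = 68.7 mm is the smaller dimension).
Effective length L_e = KL = 0.5×3.78 m = 1890 mm.
Euler critical load P_cr = π²EI/L_e² = π²×116000×2.972×10^6/1890² = 952600 N.
P_allow = P_cr/n = 952600/2.7 = 352800 N.

P_allow = 353 kN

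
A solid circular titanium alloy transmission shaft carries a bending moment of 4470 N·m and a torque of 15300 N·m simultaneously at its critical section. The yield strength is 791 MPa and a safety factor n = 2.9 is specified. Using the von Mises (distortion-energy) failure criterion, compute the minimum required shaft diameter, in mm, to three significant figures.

σ_allow = σ_y/n = 791/2.9 = 272.8 MPa.
For a solid shaft σ_b = 32M/(πd³) and τ = 16T/(πd³), so the von Mises stress is σ' = (16/πd³)·√(4M²+3T²).
√(4M²+3T²) = √(4×(4.470×10^6)² + 3×(1.530×10^7)²) = 2.797×10^7 N·mm.
d³ = 16×2.797×10^7/(π×272.8) = 522200 mm³.
d = 80.53 mm.

d = 80.5 mm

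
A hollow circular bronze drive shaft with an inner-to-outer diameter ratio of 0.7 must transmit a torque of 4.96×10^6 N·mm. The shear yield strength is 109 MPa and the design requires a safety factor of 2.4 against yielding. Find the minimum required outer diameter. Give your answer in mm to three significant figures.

τ_allow = 109/2.4 = 45.42 MPa.
For a hollow shaft τ = 16T/[πd_o³(1−k⁴)] with k = 0.7, so 1−k⁴ = 0.7599.
d_o³ = 16T/[π τ_allow (1−k⁴)] = 16×4960000/(π×45.42×0.7599) = 731900 mm³.
d_o = 90.12 mm.

d_o = 90.1 mm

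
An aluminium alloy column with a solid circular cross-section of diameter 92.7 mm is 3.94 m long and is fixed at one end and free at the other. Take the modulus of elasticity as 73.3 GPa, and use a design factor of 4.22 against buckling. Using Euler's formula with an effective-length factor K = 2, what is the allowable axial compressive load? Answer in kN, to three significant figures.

I = πd⁴/64 = π×92.7⁴/64 = 3.625×10^6 mm⁴.
Effective length L_e = KL = 2×3.94 m = 7880 mm.
Euler critical load P_cr = π²EI/L_e² = π²×73300×3.625×10^6/7880² = 42230 N.
P_allow = P_cr/n = 42230/4.22 = 10010 N.

P_allow = 10.0 kN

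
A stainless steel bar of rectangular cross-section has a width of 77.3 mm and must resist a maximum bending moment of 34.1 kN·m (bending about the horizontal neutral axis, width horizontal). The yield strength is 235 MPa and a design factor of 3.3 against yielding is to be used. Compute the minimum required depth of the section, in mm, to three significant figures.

σ_allow = 235/3.3 = 71.21 MPa.
For a rectangular section σ = 6M/(bh²), so h² = 6M/(b σ_allow) = 6×3.4100×10^7/(77.3×71.21) = 37170 mm².
h = 192.8 mm.

h = 193 mm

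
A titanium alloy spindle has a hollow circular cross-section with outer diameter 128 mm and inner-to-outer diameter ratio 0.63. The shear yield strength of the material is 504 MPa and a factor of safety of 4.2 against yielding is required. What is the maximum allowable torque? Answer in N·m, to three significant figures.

T_allow = 41600 N·m

τ_allow = 504/4.2 = 120.0 MPa.
For a hollow shaft T_allow = τ_allow·πd_o³(1−k⁴)/16 with 1−k⁴ = 0.8425, so πd_o³(1−k⁴)/16 = 346900 mm³.
T_allow = 120.0×346900 = 4.163×10^7 N·mm = 41630 N·m.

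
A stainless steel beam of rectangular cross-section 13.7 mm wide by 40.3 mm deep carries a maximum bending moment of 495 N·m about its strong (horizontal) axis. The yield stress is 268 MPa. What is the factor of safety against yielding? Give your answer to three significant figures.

Section modulus S = bh²/6 = 13.7×40.3²/6 = 3708 mm³.
σ = M/S = 495000/3708 = 133.5 MPa.
n = 268/133.5 = 2.008.

n = 2.01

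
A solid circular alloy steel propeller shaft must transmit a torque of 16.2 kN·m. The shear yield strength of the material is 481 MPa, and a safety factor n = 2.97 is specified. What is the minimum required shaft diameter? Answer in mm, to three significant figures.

Allowable shear stress τ_allow = 481/2.97 = 162.0 MPa.
For a solid shaft τ = 16T/(πd³), so d³ = 16T/(π τ_allow) = 16×1.6200×10^7/(π×162.0) = 509400 mm³.
d = (509400)^(1/3) = 79.87 mm.

d = 79.9 mm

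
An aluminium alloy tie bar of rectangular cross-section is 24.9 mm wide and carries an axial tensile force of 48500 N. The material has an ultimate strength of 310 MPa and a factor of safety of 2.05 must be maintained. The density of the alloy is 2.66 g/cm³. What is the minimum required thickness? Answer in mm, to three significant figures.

t = 12.9 mm

σ_allow = 310/2.05 = 151.2 MPa.
Required area A = F/σ_allow = 48500/151.2 = 320.7 mm².
t = A/w = 320.7/24.9 = 12.88 mm.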